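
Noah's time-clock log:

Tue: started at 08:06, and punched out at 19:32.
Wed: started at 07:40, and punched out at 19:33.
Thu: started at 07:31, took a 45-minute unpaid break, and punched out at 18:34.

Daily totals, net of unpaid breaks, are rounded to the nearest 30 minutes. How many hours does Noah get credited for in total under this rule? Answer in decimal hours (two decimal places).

34.00 hours

Tue: 08:06–19:32 = 11 h 26 min → rounds to 11 h 30 min
Wed: 07:40–19:33 = 11 h 53 min → rounds to 12 h 0 min
Thu: 07:31–18:34 = 11 h 3 min − 45 min = 10 h 18 min → rounds to 10 h 30 min
Total credited: 34 h 0 min.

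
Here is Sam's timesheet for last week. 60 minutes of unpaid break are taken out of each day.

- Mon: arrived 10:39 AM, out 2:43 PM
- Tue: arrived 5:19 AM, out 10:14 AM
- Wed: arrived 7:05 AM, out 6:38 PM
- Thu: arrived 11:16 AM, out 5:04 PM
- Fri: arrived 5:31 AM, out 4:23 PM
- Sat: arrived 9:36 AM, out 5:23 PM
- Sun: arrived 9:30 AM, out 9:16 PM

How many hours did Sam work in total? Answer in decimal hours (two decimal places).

Mon: 10:39 AM–2:43 PM = 4 h 4 min; less 60 min break → 3 h 4 min
Tue: 5:19 AM–10:14 AM = 4 h 55 min; less 60 min break → 3 h 55 min
Wed: 7:05 AM–6:38 PM = 11 h 33 min; less 60 min break → 10 h 33 min
Thu: 11:16 AM–5:04 PM = 5 h 48 min; less 60 min break → 4 h 48 min
Fri: 5:31 AM–4:23 PM = 10 h 52 min; less 60 min break → 9 h 52 min
Sat: 9:36 AM–5:23 PM = 7 h 47 min; less 60 min break → 6 h 47 min
Sun: 9:30 AM–9:16 PM = 11 h 46 min; less 60 min break → 10 h 46 min
Total: 3 h 4 min + 3 h 55 min + 10 h 33 min + 4 h 48 min + 9 h 52 min + 6 h 47 min + 10 h 46 min = 49 h 45 min.

49.75 hours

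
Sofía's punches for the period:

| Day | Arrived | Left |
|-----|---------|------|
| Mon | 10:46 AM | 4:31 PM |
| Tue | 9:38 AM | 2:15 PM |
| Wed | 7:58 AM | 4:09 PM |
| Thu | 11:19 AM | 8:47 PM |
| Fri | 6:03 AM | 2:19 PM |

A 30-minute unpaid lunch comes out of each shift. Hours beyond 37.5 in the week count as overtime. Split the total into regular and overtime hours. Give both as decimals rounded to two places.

Mon: 10:46 AM–4:31 PM = 5 h 45 min; less 30 min break → 5 h 15 min
Tue: 9:38 AM–2:15 PM = 4 h 37 min; less 30 min break → 4 h 7 min
Wed: 7:58 AM–4:09 PM = 8 h 11 min; less 30 min break → 7 h 41 min
Thu: 11:19 AM–8:47 PM = 9 h 28 min; less 30 min break → 8 h 58 min
Fri: 6:03 AM–2:19 PM = 8 h 16 min; less 30 min break → 7 h 46 min
Total worked: 33 h 47 min = 33.78 h.
Threshold 37.5 h → overtime 0 h 0 min, regular 33 h 47 min.

Regular 33.78 hours, overtime 0.00 hours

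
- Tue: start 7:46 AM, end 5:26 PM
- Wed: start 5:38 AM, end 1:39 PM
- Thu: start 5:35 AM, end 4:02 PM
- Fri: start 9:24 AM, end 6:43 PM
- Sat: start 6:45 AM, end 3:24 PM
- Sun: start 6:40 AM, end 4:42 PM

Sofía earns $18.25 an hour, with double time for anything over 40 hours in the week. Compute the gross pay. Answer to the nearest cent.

Tue: 7:46 AM–5:26 PM = 9 h 40 min
Wed: 5:38 AM–1:39 PM = 8 h 1 min
Thu: 5:35 AM–4:02 PM = 10 h 27 min
Fri: 9:24 AM–6:43 PM = 9 h 19 min
Sat: 6:45 AM–3:24 PM = 8 h 39 min
Sun: 6:40 AM–4:42 PM = 10 h 2 min
Total worked: 56 h 8 min = 3368 min.
Regular 40 h 0 min = 2400 min at $18.25/h; overtime 16 h 8 min = 968 min at $36.50/h.
Pay = (2400 × $18.25 + 968 × $36.50) ÷ 60 = $1318.87.

$1318.87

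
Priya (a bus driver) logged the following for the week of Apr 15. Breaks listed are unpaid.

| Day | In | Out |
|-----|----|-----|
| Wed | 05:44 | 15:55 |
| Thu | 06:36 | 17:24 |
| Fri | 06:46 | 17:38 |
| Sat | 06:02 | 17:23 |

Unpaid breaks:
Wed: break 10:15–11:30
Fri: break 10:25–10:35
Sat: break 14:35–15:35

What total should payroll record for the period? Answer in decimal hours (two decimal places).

Wed: 05:44–15:55 = 10 h 11 min; less 75 min break → 8 h 56 min
Thu: 06:36–17:24 = 10 h 48 min
Fri: 06:46–17:38 = 10 h 52 min; less 10 min break → 10 h 42 min
Sat: 06:02–17:23 = 11 h 21 min; less 60 min break → 10 h 21 min
Total: 8 h 56 min + 10 h 48 min + 10 h 42 min + 10 h 21 min = 40 h 47 min.

40.78 hours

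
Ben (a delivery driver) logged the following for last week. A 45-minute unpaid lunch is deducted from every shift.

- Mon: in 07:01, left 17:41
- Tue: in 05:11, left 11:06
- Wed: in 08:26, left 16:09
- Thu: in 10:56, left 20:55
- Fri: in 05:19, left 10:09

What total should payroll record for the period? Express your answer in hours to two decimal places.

35.37 hours

Mon: 07:01–17:41 = 10 h 40 min; less 45 min break → 9 h 55 min
Tue: 05:11–11:06 = 5 h 55 min; less 45 min break → 5 h 10 min
Wed: 08:26–16:09 = 7 h 43 min; less 45 min break → 6 h 58 min
Thu: 10:56–20:55 = 9 h 59 min; less 45 min break → 9 h 14 min
Fri: 05:19–10:09 = 4 h 50 min; less 45 min break → 4 h 5 min
Total: 9 h 55 min + 5 h 10 min + 6 h 58 min + 9 h 14 min + 4 h 5 min = 35 h 22 min.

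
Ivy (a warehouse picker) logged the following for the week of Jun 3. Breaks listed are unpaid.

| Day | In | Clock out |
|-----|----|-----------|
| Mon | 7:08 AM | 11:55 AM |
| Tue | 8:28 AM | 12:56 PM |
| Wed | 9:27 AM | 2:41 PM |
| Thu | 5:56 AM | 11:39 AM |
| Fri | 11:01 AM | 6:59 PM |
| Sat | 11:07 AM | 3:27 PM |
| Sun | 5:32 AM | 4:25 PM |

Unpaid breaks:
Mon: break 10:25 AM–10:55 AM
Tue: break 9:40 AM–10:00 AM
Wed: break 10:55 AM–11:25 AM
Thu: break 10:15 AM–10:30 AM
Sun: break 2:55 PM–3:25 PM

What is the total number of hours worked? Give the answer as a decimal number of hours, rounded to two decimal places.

Mon: 7:08 AM–11:55 AM = 4 h 47 min; less 30 min break → 4 h 17 min
Tue: 8:28 AM–12:56 PM = 4 h 28 min; less 20 min break → 4 h 8 min
Wed: 9:27 AM–2:41 PM = 5 h 14 min; less 30 min break → 4 h 44 min
Thu: 5:56 AM–11:39 AM = 5 h 43 min; less 15 min break → 5 h 28 min
Fri: 11:01 AM–6:59 PM = 7 h 58 min
Sat: 11:07 AM–3:27 PM = 4 h 20 min
Sun: 5:32 AM–4:25 PM = 10 h 53 min; less 30 min break → 10 h 23 min
Total: 4 h 17 min + 4 h 8 min + 4 h 44 min + 5 h 28 min + 7 h 58 min + 4 h 20 min + 10 h 23 min = 41 h 18 min.

41.30 hours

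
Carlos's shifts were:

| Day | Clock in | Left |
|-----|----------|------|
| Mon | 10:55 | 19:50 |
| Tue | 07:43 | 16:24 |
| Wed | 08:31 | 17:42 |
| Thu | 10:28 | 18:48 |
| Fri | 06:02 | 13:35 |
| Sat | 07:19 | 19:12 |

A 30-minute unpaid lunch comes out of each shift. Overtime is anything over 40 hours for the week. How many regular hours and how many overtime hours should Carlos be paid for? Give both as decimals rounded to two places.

Mon: 10:55–19:50 = 8 h 55 min; less 30 min break → 8 h 25 min
Tue: 07:43–16:24 = 8 h 41 min; less 30 min break → 8 h 11 min
Wed: 08:31–17:42 = 9 h 11 min; less 30 min break → 8 h 41 min
Thu: 10:28–18:48 = 8 h 20 min; less 30 min break → 7 h 50 min
Fri: 06:02–13:35 = 7 h 33 min; less 30 min break → 7 h 3 min
Sat: 07:19–19:12 = 11 h 53 min; less 30 min break → 11 h 23 min
Total worked: 51 h 33 min = 51.55 h.
Threshold 40 h → overtime 11 h 33 min, regular 40 h 0 min.

Regular 40.00 hours, overtime 11.55 hours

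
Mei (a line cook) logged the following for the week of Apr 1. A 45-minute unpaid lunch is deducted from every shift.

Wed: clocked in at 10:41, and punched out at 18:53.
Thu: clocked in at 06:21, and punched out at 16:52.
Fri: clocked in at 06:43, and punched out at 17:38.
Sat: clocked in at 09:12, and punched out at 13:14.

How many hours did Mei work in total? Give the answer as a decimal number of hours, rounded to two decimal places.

Wed: 10:41–18:53 = 8 h 12 min; less 45 min break → 7 h 27 min
Thu: 06:21–16:52 = 10 h 31 min; less 45 min break → 9 h 46 min
Fri: 06:43–17:38 = 10 h 55 min; less 45 min break → 10 h 10 min
Sat: 09:12–13:14 = 4 h 2 min; less 45 min break → 3 h 17 min
Total: 7 h 27 min + 9 h 46 min + 10 h 10 min + 3 h 17 min = 30 h 40 min.

30.67 hours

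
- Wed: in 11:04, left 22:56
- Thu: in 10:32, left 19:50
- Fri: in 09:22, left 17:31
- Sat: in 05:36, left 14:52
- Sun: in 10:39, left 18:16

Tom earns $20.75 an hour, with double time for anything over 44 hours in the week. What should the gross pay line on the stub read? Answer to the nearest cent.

$1004.30

Wed: 11:04–22:56 = 11 h 52 min
Thu: 10:32–19:50 = 9 h 18 min
Fri: 09:22–17:31 = 8 h 9 min
Sat: 05:36–14:52 = 9 h 16 min
Sun: 10:39–18:16 = 7 h 37 min
Total worked: 46 h 12 min = 2772 min.
Regular 44 h 0 min = 2640 min at $20.75/h; overtime 2 h 12 min = 132 min at $41.50/h.
Pay = (2640 × $20.75 + 132 × $41.50) ÷ 60 = $1004.30.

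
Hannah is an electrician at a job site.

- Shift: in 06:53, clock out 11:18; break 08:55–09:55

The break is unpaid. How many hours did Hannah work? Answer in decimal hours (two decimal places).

3.42 hours

Shift: 06:53–11:18 = 4 h 25 min; less 60 min break → 3 h 25 min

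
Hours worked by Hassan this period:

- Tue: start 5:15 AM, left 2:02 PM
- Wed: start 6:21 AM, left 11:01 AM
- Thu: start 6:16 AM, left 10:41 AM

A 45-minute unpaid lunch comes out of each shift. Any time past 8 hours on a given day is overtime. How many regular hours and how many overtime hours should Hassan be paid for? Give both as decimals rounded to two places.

Tue: 5:15 AM–2:02 PM = 8 h 47 min; less 45 min break → 8 h 2 min
Wed: 6:21 AM–11:01 AM = 4 h 40 min; less 45 min break → 3 h 55 min
Thu: 6:16 AM–10:41 AM = 4 h 25 min; less 45 min break → 3 h 40 min
Tue reg 8 h 0 min / OT 0 h 2 min; Wed reg 3 h 55 min / OT 0 h 0 min; Thu reg 3 h 40 min / OT 0 h 0 min.
Totals: regular 15 h 35 min, overtime 0 h 2 min.

Regular 15.58 hours, overtime 0.03 hours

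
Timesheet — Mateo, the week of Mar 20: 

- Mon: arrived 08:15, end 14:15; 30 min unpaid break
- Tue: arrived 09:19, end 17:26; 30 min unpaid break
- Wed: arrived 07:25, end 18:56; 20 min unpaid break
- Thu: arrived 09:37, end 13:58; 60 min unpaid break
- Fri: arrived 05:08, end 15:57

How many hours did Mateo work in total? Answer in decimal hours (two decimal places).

38.47 hours

Mon: 08:15–14:15 = 6 h 0 min; less 30 min break → 5 h 30 min
Tue: 09:19–17:26 = 8 h 7 min; less 30 min break → 7 h 37 min
Wed: 07:25–18:56 = 11 h 31 min; less 20 min break → 11 h 11 min
Thu: 09:37–13:58 = 4 h 21 min; less 60 min break → 3 h 21 min
Fri: 05:08–15:57 = 10 h 49 min
Total: 5 h 30 min + 7 h 37 min + 11 h 11 min + 3 h 21 min + 10 h 49 min = 38 h 28 min.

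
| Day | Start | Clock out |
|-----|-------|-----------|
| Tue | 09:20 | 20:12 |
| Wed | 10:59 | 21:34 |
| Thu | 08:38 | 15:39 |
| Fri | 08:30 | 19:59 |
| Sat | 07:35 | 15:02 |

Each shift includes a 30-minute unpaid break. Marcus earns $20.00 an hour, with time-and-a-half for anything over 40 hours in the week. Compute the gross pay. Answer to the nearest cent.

Tue: 09:20–20:12 = 10 h 52 min; less 30 min break → 10 h 22 min
Wed: 10:59–21:34 = 10 h 35 min; less 30 min break → 10 h 5 min
Thu: 08:38–15:39 = 7 h 1 min; less 30 min break → 6 h 31 min
Fri: 08:30–19:59 = 11 h 29 min; less 30 min break → 10 h 59 min
Sat: 07:35–15:02 = 7 h 27 min; less 30 min break → 6 h 57 min
Total worked: 44 h 54 min = 2694 min.
Regular 40 h 0 min = 2400 min at $20.00/h; overtime 4 h 54 min = 294 min at $30.00/h.
Pay = (2400 × $20.00 + 294 × $30.00) ÷ 60 = $947.00.

$947.00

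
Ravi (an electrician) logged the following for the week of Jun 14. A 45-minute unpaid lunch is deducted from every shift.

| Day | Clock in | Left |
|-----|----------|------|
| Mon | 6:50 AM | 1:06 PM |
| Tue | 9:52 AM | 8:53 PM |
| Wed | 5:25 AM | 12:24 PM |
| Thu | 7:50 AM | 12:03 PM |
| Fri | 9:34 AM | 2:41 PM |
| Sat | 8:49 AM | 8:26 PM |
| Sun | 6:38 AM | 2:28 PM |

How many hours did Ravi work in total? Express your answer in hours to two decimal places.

47.80 hours

Mon: 6:50 AM–1:06 PM = 6 h 16 min; less 45 min break → 5 h 31 min
Tue: 9:52 AM–8:53 PM = 11 h 1 min; less 45 min break → 10 h 16 min
Wed: 5:25 AM–12:24 PM = 6 h 59 min; less 45 min break → 6 h 14 min
Thu: 7:50 AM–12:03 PM = 4 h 13 min; less 45 min break → 3 h 28 min
Fri: 9:34 AM–2:41 PM = 5 h 7 min; less 45 min break → 4 h 22 min
Sat: 8:49 AM–8:26 PM = 11 h 37 min; less 45 min break → 10 h 52 min
Sun: 6:38 AM–2:28 PM = 7 h 50 min; less 45 min break → 7 h 5 min
Total: 5 h 31 min + 10 h 16 min + 6 h 14 min + 3 h 28 min + 4 h 22 min + 10 h 52 min + 7 h 5 min = 47 h 48 min.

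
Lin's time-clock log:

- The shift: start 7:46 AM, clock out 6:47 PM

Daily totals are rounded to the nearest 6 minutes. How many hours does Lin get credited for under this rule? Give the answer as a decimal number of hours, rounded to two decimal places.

11.00 hours

The shift: 7:46 AM–6:47 PM = 11 h 1 min → rounds to 11 h 0 min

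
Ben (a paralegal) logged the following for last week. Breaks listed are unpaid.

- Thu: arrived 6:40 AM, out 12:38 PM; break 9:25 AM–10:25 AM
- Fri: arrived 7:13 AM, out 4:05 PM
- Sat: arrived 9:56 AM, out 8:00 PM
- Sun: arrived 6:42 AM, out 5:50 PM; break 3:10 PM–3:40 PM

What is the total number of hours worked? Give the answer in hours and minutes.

34 h 32 min

Thu: 6:40 AM–12:38 PM = 5 h 58 min; less 60 min break → 4 h 58 min
Fri: 7:13 AM–4:05 PM = 8 h 52 min
Sat: 9:56 AM–8:00 PM = 10 h 4 min
Sun: 6:42 AM–5:50 PM = 11 h 8 min; less 30 min break → 10 h 38 min
Total: 4 h 58 min + 8 h 52 min + 10 h 4 min + 10 h 38 min = 34 h 32 min.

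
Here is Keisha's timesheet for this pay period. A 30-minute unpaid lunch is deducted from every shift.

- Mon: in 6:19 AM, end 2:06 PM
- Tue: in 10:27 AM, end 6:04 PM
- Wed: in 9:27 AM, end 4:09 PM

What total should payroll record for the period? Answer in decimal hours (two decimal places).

Mon: 6:19 AM–2:06 PM = 7 h 47 min; less 30 min break → 7 h 17 min
Tue: 10:27 AM–6:04 PM = 7 h 37 min; less 30 min break → 7 h 7 min
Wed: 9:27 AM–4:09 PM = 6 h 42 min; less 30 min break → 6 h 12 min
Total: 7 h 17 min + 7 h 7 min + 6 h 12 min = 20 h 36 min.

20.60 hours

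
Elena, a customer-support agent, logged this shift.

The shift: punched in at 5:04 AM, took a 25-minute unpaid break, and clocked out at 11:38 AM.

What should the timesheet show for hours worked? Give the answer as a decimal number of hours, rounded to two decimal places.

6.15 hours

The shift: 5:04 AM–11:38 AM = 6 h 34 min; less 25 min break → 6 h 9 min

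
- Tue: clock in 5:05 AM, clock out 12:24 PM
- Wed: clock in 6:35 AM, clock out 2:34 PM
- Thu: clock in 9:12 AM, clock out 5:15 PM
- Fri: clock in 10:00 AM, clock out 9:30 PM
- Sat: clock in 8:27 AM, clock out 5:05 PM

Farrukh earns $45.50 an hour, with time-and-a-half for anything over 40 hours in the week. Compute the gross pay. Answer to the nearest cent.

$2057.74

Tue: 5:05 AM–12:24 PM = 7 h 19 min
Wed: 6:35 AM–2:34 PM = 7 h 59 min
Thu: 9:12 AM–5:15 PM = 8 h 3 min
Fri: 10:00 AM–9:30 PM = 11 h 30 min
Sat: 8:27 AM–5:05 PM = 8 h 38 min
Total worked: 43 h 29 min = 2609 min.
Regular 40 h 0 min = 2400 min at $45.50/h; overtime 3 h 29 min = 209 min at $68.25/h.
Pay = (2400 × $45.50 + 209 × $68.25) ÷ 60 = $2057.74.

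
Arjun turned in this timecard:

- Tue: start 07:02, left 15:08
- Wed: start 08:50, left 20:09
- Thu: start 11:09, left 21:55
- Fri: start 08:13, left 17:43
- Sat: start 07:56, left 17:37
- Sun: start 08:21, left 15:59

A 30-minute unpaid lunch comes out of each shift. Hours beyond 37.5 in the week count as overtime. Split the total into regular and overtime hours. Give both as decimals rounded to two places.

Tue: 07:02–15:08 = 8 h 6 min; less 30 min break → 7 h 36 min
Wed: 08:50–20:09 = 11 h 19 min; less 30 min break → 10 h 49 min
Thu: 11:09–21:55 = 10 h 46 min; less 30 min break → 10 h 16 min
Fri: 08:13–17:43 = 9 h 30 min; less 30 min break → 9 h 0 min
Sat: 07:56–17:37 = 9 h 41 min; less 30 min break → 9 h 11 min
Sun: 08:21–15:59 = 7 h 38 min; less 30 min break → 7 h 8 min
Total worked: 54 h 0 min = 54.00 h.
Threshold 37.5 h → overtime 16 h 30 min, regular 37 h 30 min.

Regular 37.50 hours, overtime 16.50 hours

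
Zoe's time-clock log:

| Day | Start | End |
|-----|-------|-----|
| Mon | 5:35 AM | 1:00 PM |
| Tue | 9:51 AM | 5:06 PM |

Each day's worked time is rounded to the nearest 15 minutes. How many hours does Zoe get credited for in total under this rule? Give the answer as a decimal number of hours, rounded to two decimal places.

Mon: 5:35 AM–1:00 PM = 7 h 25 min → rounds to 7 h 30 min
Tue: 9:51 AM–5:06 PM = 7 h 15 min → rounds to 7 h 15 min
Total credited: 14 h 45 min.

14.75 hours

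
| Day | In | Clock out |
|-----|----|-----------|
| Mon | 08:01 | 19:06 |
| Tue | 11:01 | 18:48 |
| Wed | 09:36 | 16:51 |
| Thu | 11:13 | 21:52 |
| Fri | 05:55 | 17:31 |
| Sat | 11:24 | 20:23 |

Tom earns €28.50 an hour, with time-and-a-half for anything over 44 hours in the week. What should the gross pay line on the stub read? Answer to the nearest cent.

€1824.71

Mon: 08:01–19:06 = 11 h 5 min
Tue: 11:01–18:48 = 7 h 47 min
Wed: 09:36–16:51 = 7 h 15 min
Thu: 11:13–21:52 = 10 h 39 min
Fri: 05:55–17:31 = 11 h 36 min
Sat: 11:24–20:23 = 8 h 59 min
Total worked: 57 h 21 min = 3441 min.
Regular 44 h 0 min = 2640 min at €28.50/h; overtime 13 h 21 min = 801 min at €42.75/h.
Pay = (2640 × €28.50 + 801 × €42.75) ÷ 60 = €1824.71.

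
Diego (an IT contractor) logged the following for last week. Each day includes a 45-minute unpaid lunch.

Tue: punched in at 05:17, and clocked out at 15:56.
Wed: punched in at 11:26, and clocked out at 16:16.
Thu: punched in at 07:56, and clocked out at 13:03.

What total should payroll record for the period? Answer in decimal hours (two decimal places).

Tue: 05:17–15:56 = 10 h 39 min; less 45 min break → 9 h 54 min
Wed: 11:26–16:16 = 4 h 50 min; less 45 min break → 4 h 5 min
Thu: 07:56–13:03 = 5 h 7 min; less 45 min break → 4 h 22 min
Total: 9 h 54 min + 4 h 5 min + 4 h 22 min = 18 h 21 min.

18.35 hours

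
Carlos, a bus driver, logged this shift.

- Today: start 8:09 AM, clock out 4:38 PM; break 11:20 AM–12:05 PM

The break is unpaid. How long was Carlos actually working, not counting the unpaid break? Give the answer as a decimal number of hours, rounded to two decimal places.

7.73 hours

Today: 8:09 AM–4:38 PM = 8 h 29 min; less 45 min break → 7 h 44 min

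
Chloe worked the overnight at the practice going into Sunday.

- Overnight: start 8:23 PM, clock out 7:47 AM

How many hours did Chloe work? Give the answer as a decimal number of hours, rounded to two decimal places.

Overnight: 8:23 PM → midnight = 3 h 37 min; midnight → 7:47 AM = 7 h 47 min; span 11 h 24 min

11.40 hours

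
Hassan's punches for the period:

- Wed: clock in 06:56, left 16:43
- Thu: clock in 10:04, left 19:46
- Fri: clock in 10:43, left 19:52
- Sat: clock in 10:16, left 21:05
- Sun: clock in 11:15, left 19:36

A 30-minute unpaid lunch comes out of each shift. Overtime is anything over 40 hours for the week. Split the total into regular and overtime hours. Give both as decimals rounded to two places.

Regular 40.00 hours, overtime 5.30 hours

Wed: 06:56–16:43 = 9 h 47 min; less 30 min break → 9 h 17 min
Thu: 10:04–19:46 = 9 h 42 min; less 30 min break → 9 h 12 min
Fri: 10:43–19:52 = 9 h 9 min; less 30 min break → 8 h 39 min
Sat: 10:16–21:05 = 10 h 49 min; less 30 min break → 10 h 19 min
Sun: 11:15–19:36 = 8 h 21 min; less 30 min break → 7 h 51 min
Total worked: 45 h 18 min = 45.30 h.
Threshold 40 h → overtime 5 h 18 min, regular 40 h 0 min.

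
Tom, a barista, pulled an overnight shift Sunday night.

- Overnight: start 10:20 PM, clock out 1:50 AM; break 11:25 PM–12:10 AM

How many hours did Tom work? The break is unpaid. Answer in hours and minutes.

Overnight: 10:20 PM → midnight = 1 h 40 min; midnight → 1:50 AM = 1 h 50 min; span 3 h 30 min; less 45 min break → 2 h 45 min

2 h 45 min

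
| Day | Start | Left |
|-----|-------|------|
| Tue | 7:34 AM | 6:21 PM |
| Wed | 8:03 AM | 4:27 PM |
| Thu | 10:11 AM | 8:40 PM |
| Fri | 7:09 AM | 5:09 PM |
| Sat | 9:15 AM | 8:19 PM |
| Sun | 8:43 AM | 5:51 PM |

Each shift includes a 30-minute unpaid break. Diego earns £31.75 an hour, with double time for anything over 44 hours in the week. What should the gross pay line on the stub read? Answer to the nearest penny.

£2214.03

Tue: 7:34 AM–6:21 PM = 10 h 47 min; less 30 min break → 10 h 17 min
Wed: 8:03 AM–4:27 PM = 8 h 24 min; less 30 min break → 7 h 54 min
Thu: 10:11 AM–8:40 PM = 10 h 29 min; less 30 min break → 9 h 59 min
Fri: 7:09 AM–5:09 PM = 10 h 0 min; less 30 min break → 9 h 30 min
Sat: 9:15 AM–8:19 PM = 11 h 4 min; less 30 min break → 10 h 34 min
Sun: 8:43 AM–5:51 PM = 9 h 8 min; less 30 min break → 8 h 38 min
Total worked: 56 h 52 min = 3412 min.
Regular 44 h 0 min = 2640 min at £31.75/h; overtime 12 h 52 min = 772 min at £63.50/h.
Pay = (2640 × £31.75 + 772 × £63.50) ÷ 60 = £2214.03.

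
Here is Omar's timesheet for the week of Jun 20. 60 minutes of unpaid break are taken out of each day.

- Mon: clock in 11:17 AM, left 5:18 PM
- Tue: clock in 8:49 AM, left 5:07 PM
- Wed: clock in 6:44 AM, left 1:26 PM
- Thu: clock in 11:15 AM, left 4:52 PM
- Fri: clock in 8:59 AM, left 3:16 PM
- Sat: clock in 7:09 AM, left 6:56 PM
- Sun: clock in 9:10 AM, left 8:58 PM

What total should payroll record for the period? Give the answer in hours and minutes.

Mon: 11:17 AM–5:18 PM = 6 h 1 min; less 60 min break → 5 h 1 min
Tue: 8:49 AM–5:07 PM = 8 h 18 min; less 60 min break → 7 h 18 min
Wed: 6:44 AM–1:26 PM = 6 h 42 min; less 60 min break → 5 h 42 min
Thu: 11:15 AM–4:52 PM = 5 h 37 min; less 60 min break → 4 h 37 min
Fri: 8:59 AM–3:16 PM = 6 h 17 min; less 60 min break → 5 h 17 min
Sat: 7:09 AM–6:56 PM = 11 h 47 min; less 60 min break → 10 h 47 min
Sun: 9:10 AM–8:58 PM = 11 h 48 min; less 60 min break → 10 h 48 min
Total: 5 h 1 min + 7 h 18 min + 5 h 42 min + 4 h 37 min + 5 h 17 min + 10 h 47 min + 10 h 48 min = 49 h 30 min.

49 h 30 min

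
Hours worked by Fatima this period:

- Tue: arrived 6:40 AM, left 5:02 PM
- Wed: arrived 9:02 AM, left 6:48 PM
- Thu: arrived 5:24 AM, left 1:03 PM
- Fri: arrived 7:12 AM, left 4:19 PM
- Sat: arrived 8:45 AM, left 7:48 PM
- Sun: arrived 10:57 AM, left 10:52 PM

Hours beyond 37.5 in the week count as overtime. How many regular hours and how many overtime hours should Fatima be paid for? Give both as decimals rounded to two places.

Regular 37.50 hours, overtime 22.37 hours

Tue: 6:40 AM–5:02 PM = 10 h 22 min
Wed: 9:02 AM–6:48 PM = 9 h 46 min
Thu: 5:24 AM–1:03 PM = 7 h 39 min
Fri: 7:12 AM–4:19 PM = 9 h 7 min
Sat: 8:45 AM–7:48 PM = 11 h 3 min
Sun: 10:57 AM–10:52 PM = 11 h 55 min
Total worked: 59 h 52 min = 59.87 h.
Threshold 37.5 h → overtime 22 h 22 min, regular 37 h 30 min.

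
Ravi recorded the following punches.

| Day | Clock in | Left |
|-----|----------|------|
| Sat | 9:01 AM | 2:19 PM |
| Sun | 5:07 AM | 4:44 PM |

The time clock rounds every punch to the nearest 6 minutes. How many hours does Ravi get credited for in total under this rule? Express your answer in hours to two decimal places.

Sat: in 9:01 AM→9:00 AM, out 2:19 PM→2:18 PM; 5 h 18 min
Sun: in 5:07 AM→5:06 AM, out 4:44 PM→4:42 PM; 11 h 36 min
Total credited: 16 h 54 min.

16.90 hours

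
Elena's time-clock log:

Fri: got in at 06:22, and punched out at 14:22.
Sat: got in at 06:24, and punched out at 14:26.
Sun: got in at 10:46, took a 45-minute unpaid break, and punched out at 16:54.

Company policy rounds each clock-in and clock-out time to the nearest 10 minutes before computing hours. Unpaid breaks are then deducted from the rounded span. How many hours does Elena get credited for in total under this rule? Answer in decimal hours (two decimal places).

21.42 hours

Fri: in 06:22→06:20, out 14:22→14:20; 8 h 0 min
Sat: in 06:24→06:20, out 14:26→14:30; 8 h 10 min
Sun: in 10:46→10:50, out 16:54→16:50; 6 h 0 min − 45 min = 5 h 15 min
Total credited: 21 h 25 min.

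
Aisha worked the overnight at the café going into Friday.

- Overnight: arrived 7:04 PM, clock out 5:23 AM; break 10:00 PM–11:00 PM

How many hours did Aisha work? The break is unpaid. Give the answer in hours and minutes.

9 h 19 min

Overnight: 7:04 PM → midnight = 4 h 56 min; midnight → 5:23 AM = 5 h 23 min; span 10 h 19 min; less 60 min break → 9 h 19 min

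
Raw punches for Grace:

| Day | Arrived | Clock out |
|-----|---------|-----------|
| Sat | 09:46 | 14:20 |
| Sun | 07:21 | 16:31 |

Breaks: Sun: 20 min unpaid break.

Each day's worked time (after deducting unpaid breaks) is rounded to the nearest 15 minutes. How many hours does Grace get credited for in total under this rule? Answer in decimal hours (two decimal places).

Sat: 09:46–14:20 = 4 h 34 min → rounds to 4 h 30 min
Sun: 07:21–16:31 = 9 h 10 min − 20 min = 8 h 50 min → rounds to 8 h 45 min
Total credited: 13 h 15 min.

13.25 hours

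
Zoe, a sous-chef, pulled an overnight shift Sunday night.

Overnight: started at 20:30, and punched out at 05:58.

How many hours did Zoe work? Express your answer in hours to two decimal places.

Overnight: 20:30 → midnight = 3 h 30 min; midnight → 05:58 = 5 h 58 min; span 9 h 28 min

9.47 hours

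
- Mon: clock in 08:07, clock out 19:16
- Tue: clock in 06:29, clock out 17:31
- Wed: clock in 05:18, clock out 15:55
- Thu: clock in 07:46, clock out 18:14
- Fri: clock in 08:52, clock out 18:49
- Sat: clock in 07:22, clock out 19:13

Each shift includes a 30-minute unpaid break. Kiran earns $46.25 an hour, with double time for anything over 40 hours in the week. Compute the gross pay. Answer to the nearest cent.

$3891.17

Mon: 08:07–19:16 = 11 h 9 min; less 30 min break → 10 h 39 min
Tue: 06:29–17:31 = 11 h 2 min; less 30 min break → 10 h 32 min
Wed: 05:18–15:55 = 10 h 37 min; less 30 min break → 10 h 7 min
Thu: 07:46–18:14 = 10 h 28 min; less 30 min break → 9 h 58 min
Fri: 08:52–18:49 = 9 h 57 min; less 30 min break → 9 h 27 min
Sat: 07:22–19:13 = 11 h 51 min; less 30 min break → 11 h 21 min
Total worked: 62 h 4 min = 3724 min.
Regular 40 h 0 min = 2400 min at $46.25/h; overtime 22 h 4 min = 1324 min at $92.50/h.
Pay = (2400 × $46.25 + 1324 × $92.50) ÷ 60 = $3891.17.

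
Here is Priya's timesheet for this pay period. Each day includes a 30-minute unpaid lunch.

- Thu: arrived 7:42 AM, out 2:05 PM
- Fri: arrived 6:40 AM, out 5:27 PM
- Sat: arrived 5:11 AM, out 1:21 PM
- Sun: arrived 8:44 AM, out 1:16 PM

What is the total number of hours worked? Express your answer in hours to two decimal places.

Thu: 7:42 AM–2:05 PM = 6 h 23 min; less 30 min break → 5 h 53 min
Fri: 6:40 AM–5:27 PM = 10 h 47 min; less 30 min break → 10 h 17 min
Sat: 5:11 AM–1:21 PM = 8 h 10 min; less 30 min break → 7 h 40 min
Sun: 8:44 AM–1:16 PM = 4 h 32 min; less 30 min break → 4 h 2 min
Total: 5 h 53 min + 10 h 17 min + 7 h 40 min + 4 h 2 min = 27 h 52 min.

27.87 hours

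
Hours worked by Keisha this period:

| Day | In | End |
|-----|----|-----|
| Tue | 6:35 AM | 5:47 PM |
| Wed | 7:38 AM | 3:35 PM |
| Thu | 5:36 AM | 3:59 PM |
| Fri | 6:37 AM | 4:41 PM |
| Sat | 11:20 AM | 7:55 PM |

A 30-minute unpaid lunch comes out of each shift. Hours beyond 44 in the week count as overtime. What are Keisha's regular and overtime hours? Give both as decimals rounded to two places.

Tue: 6:35 AM–5:47 PM = 11 h 12 min; less 30 min break → 10 h 42 min
Wed: 7:38 AM–3:35 PM = 7 h 57 min; less 30 min break → 7 h 27 min
Thu: 5:36 AM–3:59 PM = 10 h 23 min; less 30 min break → 9 h 53 min
Fri: 6:37 AM–4:41 PM = 10 h 4 min; less 30 min break → 9 h 34 min
Sat: 11:20 AM–7:55 PM = 8 h 35 min; less 30 min break → 8 h 5 min
Total worked: 45 h 41 min = 45.68 h.
Threshold 44 h → overtime 1 h 41 min, regular 44 h 0 min.

Regular 44.00 hours, overtime 1.68 hours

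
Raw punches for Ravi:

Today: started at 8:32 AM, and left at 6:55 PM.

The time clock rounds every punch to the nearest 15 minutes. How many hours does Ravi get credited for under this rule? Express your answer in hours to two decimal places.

10.50 hours

Today: in 8:32 AM→8:30 AM, out 6:55 PM→7:00 PM; 10 h 30 min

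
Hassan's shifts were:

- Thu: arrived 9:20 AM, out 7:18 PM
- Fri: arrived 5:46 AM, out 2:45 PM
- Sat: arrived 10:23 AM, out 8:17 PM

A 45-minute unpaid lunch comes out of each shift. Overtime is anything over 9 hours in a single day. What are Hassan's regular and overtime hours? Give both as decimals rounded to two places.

Regular 26.23 hours, overtime 0.37 hours

Thu: 9:20 AM–7:18 PM = 9 h 58 min; less 45 min break → 9 h 13 min
Fri: 5:46 AM–2:45 PM = 8 h 59 min; less 45 min break → 8 h 14 min
Sat: 10:23 AM–8:17 PM = 9 h 54 min; less 45 min break → 9 h 9 min
Thu reg 9 h 0 min / OT 0 h 13 min; Fri reg 8 h 14 min / OT 0 h 0 min; Sat reg 9 h 0 min / OT 0 h 9 min.
Totals: regular 26 h 14 min, overtime 0 h 22 min.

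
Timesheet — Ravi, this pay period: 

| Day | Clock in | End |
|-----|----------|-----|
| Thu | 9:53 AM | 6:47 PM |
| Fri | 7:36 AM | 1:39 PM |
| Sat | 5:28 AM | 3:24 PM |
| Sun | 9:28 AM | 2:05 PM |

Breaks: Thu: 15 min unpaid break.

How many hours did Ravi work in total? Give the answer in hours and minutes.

29 h 15 min

Thu: 9:53 AM–6:47 PM = 8 h 54 min; less 15 min break → 8 h 39 min
Fri: 7:36 AM–1:39 PM = 6 h 3 min
Sat: 5:28 AM–3:24 PM = 9 h 56 min
Sun: 9:28 AM–2:05 PM = 4 h 37 min
Total: 8 h 39 min + 6 h 3 min + 9 h 56 min + 4 h 37 min = 29 h 15 min.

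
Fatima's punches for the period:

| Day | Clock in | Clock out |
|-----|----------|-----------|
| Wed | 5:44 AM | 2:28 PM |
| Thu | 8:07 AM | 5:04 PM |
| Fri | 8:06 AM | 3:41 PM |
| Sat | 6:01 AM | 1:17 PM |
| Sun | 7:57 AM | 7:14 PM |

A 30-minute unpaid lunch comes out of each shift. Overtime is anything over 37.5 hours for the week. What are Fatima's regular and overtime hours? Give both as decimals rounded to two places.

Wed: 5:44 AM–2:28 PM = 8 h 44 min; less 30 min break → 8 h 14 min
Thu: 8:07 AM–5:04 PM = 8 h 57 min; less 30 min break → 8 h 27 min
Fri: 8:06 AM–3:41 PM = 7 h 35 min; less 30 min break → 7 h 5 min
Sat: 6:01 AM–1:17 PM = 7 h 16 min; less 30 min break → 6 h 46 min
Sun: 7:57 AM–7:14 PM = 11 h 17 min; less 30 min break → 10 h 47 min
Total worked: 41 h 19 min = 41.32 h.
Threshold 37.5 h → overtime 3 h 49 min, regular 37 h 30 min.

Regular 37.50 hours, overtime 3.82 hours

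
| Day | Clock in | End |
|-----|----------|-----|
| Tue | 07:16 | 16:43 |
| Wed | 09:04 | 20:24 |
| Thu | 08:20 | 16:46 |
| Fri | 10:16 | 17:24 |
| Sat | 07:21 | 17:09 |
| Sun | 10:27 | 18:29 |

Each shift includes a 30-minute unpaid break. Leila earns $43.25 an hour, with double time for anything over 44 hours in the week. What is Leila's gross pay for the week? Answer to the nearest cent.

$2524.36

Tue: 07:16–16:43 = 9 h 27 min; less 30 min break → 8 h 57 min
Wed: 09:04–20:24 = 11 h 20 min; less 30 min break → 10 h 50 min
Thu: 08:20–16:46 = 8 h 26 min; less 30 min break → 7 h 56 min
Fri: 10:16–17:24 = 7 h 8 min; less 30 min break → 6 h 38 min
Sat: 07:21–17:09 = 9 h 48 min; less 30 min break → 9 h 18 min
Sun: 10:27–18:29 = 8 h 2 min; less 30 min break → 7 h 32 min
Total worked: 51 h 11 min = 3071 min.
Regular 44 h 0 min = 2640 min at $43.25/h; overtime 7 h 11 min = 431 min at $86.50/h.
Pay = (2640 × $43.25 + 431 × $86.50) ÷ 60 = $2524.36.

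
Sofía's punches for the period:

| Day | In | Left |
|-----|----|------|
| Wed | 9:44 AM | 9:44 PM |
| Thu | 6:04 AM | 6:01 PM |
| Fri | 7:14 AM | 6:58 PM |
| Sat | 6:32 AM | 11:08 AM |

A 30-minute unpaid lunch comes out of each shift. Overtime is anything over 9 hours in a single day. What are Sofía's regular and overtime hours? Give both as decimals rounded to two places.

Regular 31.10 hours, overtime 7.18 hours

Wed: 9:44 AM–9:44 PM = 12 h 0 min; less 30 min break → 11 h 30 min
Thu: 6:04 AM–6:01 PM = 11 h 57 min; less 30 min break → 11 h 27 min
Fri: 7:14 AM–6:58 PM = 11 h 44 min; less 30 min break → 11 h 14 min
Sat: 6:32 AM–11:08 AM = 4 h 36 min; less 30 min break → 4 h 6 min
Wed reg 9 h 0 min / OT 2 h 30 min; Thu reg 9 h 0 min / OT 2 h 27 min; Fri reg 9 h 0 min / OT 2 h 14 min; Sat reg 4 h 6 min / OT 0 h 0 min.
Totals: regular 31 h 6 min, overtime 7 h 11 min.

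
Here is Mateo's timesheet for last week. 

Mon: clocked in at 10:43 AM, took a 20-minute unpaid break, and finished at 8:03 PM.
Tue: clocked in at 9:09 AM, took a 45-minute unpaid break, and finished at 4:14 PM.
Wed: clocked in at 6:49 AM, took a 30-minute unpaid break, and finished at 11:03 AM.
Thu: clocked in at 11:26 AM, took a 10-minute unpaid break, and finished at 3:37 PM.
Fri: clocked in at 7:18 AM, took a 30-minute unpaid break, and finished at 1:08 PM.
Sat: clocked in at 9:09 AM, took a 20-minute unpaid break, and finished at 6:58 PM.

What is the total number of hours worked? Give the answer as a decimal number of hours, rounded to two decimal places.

Mon: 10:43 AM–8:03 PM = 9 h 20 min; less 20 min break → 9 h 0 min
Tue: 9:09 AM–4:14 PM = 7 h 5 min; less 45 min break → 6 h 20 min
Wed: 6:49 AM–11:03 AM = 4 h 14 min; less 30 min break → 3 h 44 min
Thu: 11:26 AM–3:37 PM = 4 h 11 min; less 10 min break → 4 h 1 min
Fri: 7:18 AM–1:08 PM = 5 h 50 min; less 30 min break → 5 h 20 min
Sat: 9:09 AM–6:58 PM = 9 h 49 min; less 20 min break → 9 h 29 min
Total: 9 h 0 min + 6 h 20 min + 3 h 44 min + 4 h 1 min + 5 h 20 min + 9 h 29 min = 37 h 54 min.

37.90 hours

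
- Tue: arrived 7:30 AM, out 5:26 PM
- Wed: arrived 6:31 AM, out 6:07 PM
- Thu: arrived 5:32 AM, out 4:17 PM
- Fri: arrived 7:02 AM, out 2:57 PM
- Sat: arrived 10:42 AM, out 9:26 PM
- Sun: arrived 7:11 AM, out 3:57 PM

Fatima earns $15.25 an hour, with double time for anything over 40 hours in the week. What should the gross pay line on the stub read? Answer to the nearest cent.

$1210.85

Tue: 7:30 AM–5:26 PM = 9 h 56 min
Wed: 6:31 AM–6:07 PM = 11 h 36 min
Thu: 5:32 AM–4:17 PM = 10 h 45 min
Fri: 7:02 AM–2:57 PM = 7 h 55 min
Sat: 10:42 AM–9:26 PM = 10 h 44 min
Sun: 7:11 AM–3:57 PM = 8 h 46 min
Total worked: 59 h 42 min = 3582 min.
Regular 40 h 0 min = 2400 min at $15.25/h; overtime 19 h 42 min = 1182 min at $30.50/h.
Pay = (2400 × $15.25 + 1182 × $30.50) ÷ 60 = $1210.85.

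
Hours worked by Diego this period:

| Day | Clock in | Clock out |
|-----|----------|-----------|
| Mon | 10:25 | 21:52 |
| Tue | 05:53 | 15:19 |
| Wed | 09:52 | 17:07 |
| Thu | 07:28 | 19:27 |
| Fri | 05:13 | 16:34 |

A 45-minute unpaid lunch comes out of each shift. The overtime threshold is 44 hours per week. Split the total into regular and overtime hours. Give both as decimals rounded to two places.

Mon: 10:25–21:52 = 11 h 27 min; less 45 min break → 10 h 42 min
Tue: 05:53–15:19 = 9 h 26 min; less 45 min break → 8 h 41 min
Wed: 09:52–17:07 = 7 h 15 min; less 45 min break → 6 h 30 min
Thu: 07:28–19:27 = 11 h 59 min; less 45 min break → 11 h 14 min
Fri: 05:13–16:34 = 11 h 21 min; less 45 min break → 10 h 36 min
Total worked: 47 h 43 min = 47.72 h.
Threshold 44 h → overtime 3 h 43 min, regular 44 h 0 min.

Regular 44.00 hours, overtime 3.72 hours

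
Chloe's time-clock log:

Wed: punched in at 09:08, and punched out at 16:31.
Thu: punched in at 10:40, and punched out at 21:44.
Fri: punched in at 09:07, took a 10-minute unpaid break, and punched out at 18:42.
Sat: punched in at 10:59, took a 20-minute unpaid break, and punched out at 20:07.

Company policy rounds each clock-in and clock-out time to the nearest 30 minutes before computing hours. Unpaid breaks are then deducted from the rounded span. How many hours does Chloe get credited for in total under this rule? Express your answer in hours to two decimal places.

Wed: in 09:08→09:00, out 16:31→16:30; 7 h 30 min
Thu: in 10:40→10:30, out 21:44→21:30; 11 h 0 min
Fri: in 09:07→09:00, out 18:42→18:30; 9 h 30 min − 10 min = 9 h 20 min
Sat: in 10:59→11:00, out 20:07→20:00; 9 h 0 min − 20 min = 8 h 40 min
Total credited: 36 h 30 min.

36.50 hours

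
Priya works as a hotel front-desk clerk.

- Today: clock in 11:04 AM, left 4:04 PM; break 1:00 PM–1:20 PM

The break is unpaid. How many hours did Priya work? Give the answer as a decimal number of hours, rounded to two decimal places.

Today: 11:04 AM–4:04 PM = 5 h 0 min; less 20 min break → 4 h 40 min

4.67 hours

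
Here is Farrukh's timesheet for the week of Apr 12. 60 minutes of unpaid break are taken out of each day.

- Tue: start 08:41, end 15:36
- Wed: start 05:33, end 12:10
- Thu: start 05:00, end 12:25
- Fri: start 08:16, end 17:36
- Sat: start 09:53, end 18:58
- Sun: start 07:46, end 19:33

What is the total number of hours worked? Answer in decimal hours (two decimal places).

Tue: 08:41–15:36 = 6 h 55 min; less 60 min break → 5 h 55 min
Wed: 05:33–12:10 = 6 h 37 min; less 60 min break → 5 h 37 min
Thu: 05:00–12:25 = 7 h 25 min; less 60 min break → 6 h 25 min
Fri: 08:16–17:36 = 9 h 20 min; less 60 min break → 8 h 20 min
Sat: 09:53–18:58 = 9 h 5 min; less 60 min break → 8 h 5 min
Sun: 07:46–19:33 = 11 h 47 min; less 60 min break → 10 h 47 min
Total: 5 h 55 min + 5 h 37 min + 6 h 25 min + 8 h 20 min + 8 h 5 min + 10 h 47 min = 45 h 9 min.

45.15 hours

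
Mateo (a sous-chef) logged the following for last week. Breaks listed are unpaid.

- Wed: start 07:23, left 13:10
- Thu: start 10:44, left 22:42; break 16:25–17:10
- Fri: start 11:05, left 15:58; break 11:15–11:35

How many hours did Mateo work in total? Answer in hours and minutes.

Wed: 07:23–13:10 = 5 h 47 min
Thu: 10:44–22:42 = 11 h 58 min; less 45 min break → 11 h 13 min
Fri: 11:05–15:58 = 4 h 53 min; less 20 min break → 4 h 33 min
Total: 5 h 47 min + 11 h 13 min + 4 h 33 min = 21 h 33 min.

21 h 33 min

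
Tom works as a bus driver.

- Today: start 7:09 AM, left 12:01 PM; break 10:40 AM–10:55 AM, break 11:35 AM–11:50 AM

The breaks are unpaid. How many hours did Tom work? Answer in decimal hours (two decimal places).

4.37 hours

Today: 7:09 AM–12:01 PM = 4 h 52 min; less 30 min break → 4 h 22 min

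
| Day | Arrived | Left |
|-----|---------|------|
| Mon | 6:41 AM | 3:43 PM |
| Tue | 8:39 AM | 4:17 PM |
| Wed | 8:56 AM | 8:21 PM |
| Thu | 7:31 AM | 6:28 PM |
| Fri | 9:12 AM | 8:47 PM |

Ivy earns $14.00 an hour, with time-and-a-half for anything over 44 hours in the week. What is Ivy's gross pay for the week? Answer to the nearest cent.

Mon: 6:41 AM–3:43 PM = 9 h 2 min
Tue: 8:39 AM–4:17 PM = 7 h 38 min
Wed: 8:56 AM–8:21 PM = 11 h 25 min
Thu: 7:31 AM–6:28 PM = 10 h 57 min
Fri: 9:12 AM–8:47 PM = 11 h 35 min
Total worked: 50 h 37 min = 3037 min.
Regular 44 h 0 min = 2640 min at $14.00/h; overtime 6 h 37 min = 397 min at $21.00/h.
Pay = (2640 × $14.00 + 397 × $21.00) ÷ 60 = $754.95.

$754.95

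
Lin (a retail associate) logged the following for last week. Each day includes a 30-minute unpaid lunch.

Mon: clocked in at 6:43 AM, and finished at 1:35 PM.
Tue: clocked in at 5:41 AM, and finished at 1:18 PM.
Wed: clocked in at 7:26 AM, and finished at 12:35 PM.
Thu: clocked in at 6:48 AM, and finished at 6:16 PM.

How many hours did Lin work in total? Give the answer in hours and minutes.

Mon: 6:43 AM–1:35 PM = 6 h 52 min; less 30 min break → 6 h 22 min
Tue: 5:41 AM–1:18 PM = 7 h 37 min; less 30 min break → 7 h 7 min
Wed: 7:26 AM–12:35 PM = 5 h 9 min; less 30 min break → 4 h 39 min
Thu: 6:48 AM–6:16 PM = 11 h 28 min; less 30 min break → 10 h 58 min
Total: 6 h 22 min + 7 h 7 min + 4 h 39 min + 10 h 58 min = 29 h 6 min.

29 h 6 min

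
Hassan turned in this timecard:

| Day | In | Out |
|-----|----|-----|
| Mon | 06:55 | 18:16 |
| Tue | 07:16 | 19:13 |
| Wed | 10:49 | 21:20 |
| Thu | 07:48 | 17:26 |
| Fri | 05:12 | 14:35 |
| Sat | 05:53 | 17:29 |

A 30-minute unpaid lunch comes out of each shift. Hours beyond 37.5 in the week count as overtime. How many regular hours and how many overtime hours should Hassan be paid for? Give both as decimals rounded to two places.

Regular 37.50 hours, overtime 23.93 hours

Mon: 06:55–18:16 = 11 h 21 min; less 30 min break → 10 h 51 min
Tue: 07:16–19:13 = 11 h 57 min; less 30 min break → 11 h 27 min
Wed: 10:49–21:20 = 10 h 31 min; less 30 min break → 10 h 1 min
Thu: 07:48–17:26 = 9 h 38 min; less 30 min break → 9 h 8 min
Fri: 05:12–14:35 = 9 h 23 min; less 30 min break → 8 h 53 min
Sat: 05:53–17:29 = 11 h 36 min; less 30 min break → 11 h 6 min
Total worked: 61 h 26 min = 61.43 h.
Threshold 37.5 h → overtime 23 h 56 min, regular 37 h 30 min.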